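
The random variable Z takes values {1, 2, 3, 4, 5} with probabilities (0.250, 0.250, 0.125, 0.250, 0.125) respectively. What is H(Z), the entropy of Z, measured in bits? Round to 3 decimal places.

H(Z) = −Σ p·log₂ p.
  −(0.250)·log₂(0.250) = 0.5000
  −(0.250)·log₂(0.250) = 0.5000
  −(0.125)·log₂(0.125) = 0.3750
  −(0.250)·log₂(0.250) = 0.5000
  −(0.125)·log₂(0.125) = 0.3750
Sum: 0.5000 + 0.5000 + 0.3750 + 0.5000 + 0.3750 = 2.250 bits.

2.250 bits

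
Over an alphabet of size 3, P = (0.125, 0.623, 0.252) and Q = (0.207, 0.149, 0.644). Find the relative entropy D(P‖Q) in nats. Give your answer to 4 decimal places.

D(P‖Q) = Σ p·ln(p/q).
  0.125·ln(0.125/0.207) = -0.06305
  0.623·ln(0.623/0.149) = 0.89126
  0.252·ln(0.252/0.644) = -0.23644
D(P‖Q) = 0.5918 nats.

0.5918 nats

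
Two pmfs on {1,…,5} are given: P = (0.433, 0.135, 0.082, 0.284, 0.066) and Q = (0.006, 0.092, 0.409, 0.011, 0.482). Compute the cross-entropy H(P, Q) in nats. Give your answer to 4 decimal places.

H(P,Q) = −Σ p·ln q.
  −0.433·ln(0.006) = 2.21523
  −0.135·ln(0.092) = 0.32211
  −0.082·ln(0.409) = 0.07331
  −0.284·ln(0.011) = 1.28080
  −0.066·ln(0.482) = 0.04817
H(P,Q) = 3.9396 nats.

3.9396 nats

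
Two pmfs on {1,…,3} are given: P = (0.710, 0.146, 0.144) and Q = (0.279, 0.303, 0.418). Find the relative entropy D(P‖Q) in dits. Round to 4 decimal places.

D(P‖Q) = Σ p·log₁₀(p/q).
  0.710·log₁₀(0.710/0.279) = 0.28801
  0.146·log₁₀(0.146/0.303) = -0.04630
  0.144·log₁₀(0.144/0.418) = -0.06665
D(P‖Q) = 0.1751 dits.

0.1751 dits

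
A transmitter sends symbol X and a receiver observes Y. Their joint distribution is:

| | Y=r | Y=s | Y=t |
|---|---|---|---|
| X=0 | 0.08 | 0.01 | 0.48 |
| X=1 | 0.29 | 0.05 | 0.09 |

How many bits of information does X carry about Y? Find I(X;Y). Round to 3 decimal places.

Marginals: p(X) = (0.5700, 0.4300), p(Y) = (0.3700, 0.0600, 0.5700).
I(X;Y) = Σ p(x,y)·log₂[p(x,y)/(p(x)p(y))].
  (0,r): 0.08·log₂(0.3793) = -0.1119
  (0,s): 0.01·log₂(0.2924) = -0.0177
  (0,t): 0.48·log₂(1.4774) = 0.2703
  (1,r): 0.29·log₂(1.8228) = 0.2512
  (1,s): 0.05·log₂(1.9380) = 0.0477
  (1,t): 0.09·log₂(0.3672) = -0.1301
Sum = 0.309 bits.

0.309 bits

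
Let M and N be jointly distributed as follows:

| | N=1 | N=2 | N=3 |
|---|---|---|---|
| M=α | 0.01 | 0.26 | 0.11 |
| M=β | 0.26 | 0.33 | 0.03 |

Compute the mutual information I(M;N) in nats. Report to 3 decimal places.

0.144 nats

Marginals: p(M) = (0.3800, 0.6200), p(N) = (0.2700, 0.5900, 0.1400).
I(M;N) = H(M) + H(N) − H(M,N).
H(M) = 0.6641, H(N) = 0.9401, H(M,N) = 1.4604.
I(M;N) = 0.6641 + 0.9401 − 1.4604 = 0.144 nats.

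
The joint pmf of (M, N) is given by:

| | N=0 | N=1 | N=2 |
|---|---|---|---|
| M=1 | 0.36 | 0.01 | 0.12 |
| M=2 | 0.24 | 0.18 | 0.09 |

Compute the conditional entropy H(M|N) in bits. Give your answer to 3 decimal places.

Chain rule: H(M|N) = H(M,N) − H(N).
Marginals: p(M) = (0.4900, 0.5100), p(N) = (0.6000, 0.1900, 0.2100).
H(M,N) = 2.2162 bits; H(N) = 1.3702 bits.
H(M|N) = 2.2162 − 1.3702 = 0.846 bits.

0.846 bits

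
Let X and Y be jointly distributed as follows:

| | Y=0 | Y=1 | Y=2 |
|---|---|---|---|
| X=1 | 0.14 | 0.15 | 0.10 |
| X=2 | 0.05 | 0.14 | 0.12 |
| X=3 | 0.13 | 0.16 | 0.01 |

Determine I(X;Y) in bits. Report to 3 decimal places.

0.115 bits

Marginals: p(X) = (0.3900, 0.3100, 0.3000), p(Y) = (0.3200, 0.4500, 0.2300).
I(X;Y) = H(X) + H(Y) − H(X,Y).
H(X) = 1.5747, H(Y) = 1.5321, H(X,Y) = 2.9922.
I(X;Y) = 1.5747 + 1.5321 − 2.9922 = 0.115 bits.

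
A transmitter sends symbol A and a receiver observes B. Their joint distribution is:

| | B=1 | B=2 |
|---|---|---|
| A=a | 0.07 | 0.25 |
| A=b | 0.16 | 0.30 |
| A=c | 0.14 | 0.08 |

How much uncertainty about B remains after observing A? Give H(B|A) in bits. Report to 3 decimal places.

0.879 bits

Chain rule: H(B|A) = H(A,B) − H(A).
Marginals: p(A) = (0.3200, 0.4600, 0.2200), p(B) = (0.3700, 0.6300).
H(A,B) = 2.4013 bits; H(A) = 1.5219 bits.
H(B|A) = 2.4013 − 1.5219 = 0.879 bits.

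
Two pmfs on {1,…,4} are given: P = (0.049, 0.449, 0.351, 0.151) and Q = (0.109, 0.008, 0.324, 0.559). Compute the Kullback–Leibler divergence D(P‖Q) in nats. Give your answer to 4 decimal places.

1.5997 nats

D(P‖Q) = Σ p·ln(p/q).
  0.049·ln(0.049/0.109) = -0.03918
  0.449·ln(0.449/0.008) = 1.80838
  0.351·ln(0.351/0.324) = 0.02809
  0.151·ln(0.151/0.559) = -0.19764
D(P‖Q) = 1.5997 nats.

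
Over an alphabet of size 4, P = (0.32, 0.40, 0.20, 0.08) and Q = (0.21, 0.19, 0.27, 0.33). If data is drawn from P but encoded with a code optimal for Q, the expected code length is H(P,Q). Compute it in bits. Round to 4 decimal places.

2.1846 bits

H(P,Q) = −Σ p·log₂ q.
  −0.32·log₂(0.21) = 0.72049
  −0.40·log₂(0.19) = 0.95837
  −0.20·log₂(0.27) = 0.37779
  −0.08·log₂(0.33) = 0.12796
H(P,Q) = 2.1846 bits.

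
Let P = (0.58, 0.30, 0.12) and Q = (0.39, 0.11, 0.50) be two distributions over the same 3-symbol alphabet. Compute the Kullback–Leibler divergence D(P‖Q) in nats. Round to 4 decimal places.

0.3599 nats

D(P‖Q) = Σ p·ln(p/q).
  0.58·ln(0.58/0.39) = 0.23019
  0.30·ln(0.30/0.11) = 0.30099
  0.12·ln(0.12/0.50) = -0.17125
D(P‖Q) = 0.3599 nats.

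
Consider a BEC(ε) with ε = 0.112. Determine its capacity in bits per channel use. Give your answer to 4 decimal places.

Binary erasure channel: capacity C = 1 − ε.
C = 1 − 0.112 = 0.8880 bits per channel use.

0.8880 bits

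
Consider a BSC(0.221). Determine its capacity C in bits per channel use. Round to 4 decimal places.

Binary symmetric channel: C = 1 − h₂(ε) where h₂ is the binary entropy function.
h₂(0.221) = −0.221·log₂0.221 − 0.779·log₂0.779 = 0.7620.
C = 1 − 0.7620 = 0.2380 bits per channel use.

0.2380 bits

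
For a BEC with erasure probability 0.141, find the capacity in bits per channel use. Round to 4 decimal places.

Binary erasure channel: capacity C = 1 − ε.
C = 1 − 0.141 = 0.8590 bits per channel use.

0.8590 bits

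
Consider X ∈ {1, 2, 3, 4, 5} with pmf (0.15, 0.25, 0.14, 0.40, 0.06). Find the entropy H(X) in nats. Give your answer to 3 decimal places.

1.442 nats

H(X) = −Σ p·ln p.
  −(0.15)·ln(0.15) = 0.2846
  −(0.25)·ln(0.25) = 0.3466
  −(0.14)·ln(0.14) = 0.2753
  −(0.40)·ln(0.40) = 0.3665
  −(0.06)·ln(0.06) = 0.1688
Sum: 0.2846 + 0.3466 + 0.2753 + 0.3665 + 0.1688 = 1.442 nats.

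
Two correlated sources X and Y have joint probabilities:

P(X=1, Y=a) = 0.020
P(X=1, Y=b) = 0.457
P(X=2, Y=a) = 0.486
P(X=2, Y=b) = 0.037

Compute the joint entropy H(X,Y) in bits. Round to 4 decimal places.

H(X,Y) = −Σ p(x,y)·log₂ p(x,y) over all 4 cells.
  cell (1,a): −0.020·log₂0.020 = 0.11288
  cell (1,b): −0.457·log₂0.457 = 0.51629
  cell (2,a): −0.486·log₂0.486 = 0.50591
  cell (2,b): −0.037·log₂0.037 = 0.17598
Sum = 1.3111 bits.

1.3111 bits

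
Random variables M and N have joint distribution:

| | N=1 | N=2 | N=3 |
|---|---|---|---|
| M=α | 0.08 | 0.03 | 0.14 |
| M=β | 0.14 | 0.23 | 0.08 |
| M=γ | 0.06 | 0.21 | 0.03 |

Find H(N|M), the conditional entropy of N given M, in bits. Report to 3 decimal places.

1.345 bits

Marginals: p(M) = (0.2500, 0.4500, 0.3000), p(N) = (0.2800, 0.4700, 0.2500).
H(N|M) = Σ p(M) · H(N|M=·).
  M=α: p=0.2500, H(N|M=α) = 1.3615
  M=β: p=0.4500, H(N|M=β) = 1.4620
  M=γ: p=0.3000, H(N|M=γ) = 1.1568
Weighted sum = 1.345 bits.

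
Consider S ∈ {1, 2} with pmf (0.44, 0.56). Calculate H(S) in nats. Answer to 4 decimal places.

0.6859 nats

H(S) = −Σ p·ln p.
  −(0.44)·ln(0.44) = 0.36123
  −(0.56)·ln(0.56) = 0.32470
Sum: 0.36123 + 0.32470 = 0.6859 nats.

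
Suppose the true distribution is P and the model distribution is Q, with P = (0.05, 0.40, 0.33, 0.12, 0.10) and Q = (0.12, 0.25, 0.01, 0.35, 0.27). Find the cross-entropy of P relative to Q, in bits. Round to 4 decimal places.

3.5161 bits

H(P,Q) = −Σ p·log₂ q.
  −0.05·log₂(0.12) = 0.15294
  −0.40·log₂(0.25) = 0.80000
  −0.33·log₂(0.01) = 2.19247
  −0.12·log₂(0.35) = 0.18175
  −0.10·log₂(0.27) = 0.18890
H(P,Q) = 3.5161 bits.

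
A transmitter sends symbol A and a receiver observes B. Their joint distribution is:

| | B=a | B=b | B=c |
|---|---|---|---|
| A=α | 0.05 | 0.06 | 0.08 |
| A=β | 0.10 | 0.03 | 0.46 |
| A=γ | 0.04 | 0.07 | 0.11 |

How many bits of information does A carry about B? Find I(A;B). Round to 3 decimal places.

0.112 bits

Marginals: p(A) = (0.1900, 0.5900, 0.2200), p(B) = (0.1900, 0.1600, 0.6500).
I(A;B) = Σ p(x,y)·log₂[p(x,y)/(p(x)p(y))].
  (α,a): 0.05·log₂(1.3850) = 0.0235
  (α,b): 0.06·log₂(1.9737) = 0.0589
  (α,c): 0.08·log₂(0.6478) = -0.0501
  (β,a): 0.10·log₂(0.8921) = -0.0165
  (β,b): 0.03·log₂(0.3178) = -0.0496
  (β,c): 0.46·log₂(1.1995) = 0.1207
  (γ,a): 0.04·log₂(0.9569) = -0.0025
  (γ,b): 0.07·log₂(1.9886) = 0.0694
  (γ,c): 0.11·log₂(0.7692) = -0.0416
Sum = 0.112 bits.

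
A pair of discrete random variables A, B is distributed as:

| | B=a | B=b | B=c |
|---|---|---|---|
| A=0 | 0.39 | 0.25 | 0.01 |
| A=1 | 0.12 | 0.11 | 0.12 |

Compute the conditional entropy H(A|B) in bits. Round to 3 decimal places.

0.772 bits

Marginals: p(A) = (0.6500, 0.3500), p(B) = (0.5100, 0.3600, 0.1300).
H(A|B) = Σ p(B) · H(A|B=·).
  B=a: p=0.5100, H(A|B=a) = 0.7871
  B=b: p=0.3600, H(A|B=b) = 0.8880
  B=c: p=0.1300, H(A|B=c) = 0.3912
Weighted sum = 0.772 bits.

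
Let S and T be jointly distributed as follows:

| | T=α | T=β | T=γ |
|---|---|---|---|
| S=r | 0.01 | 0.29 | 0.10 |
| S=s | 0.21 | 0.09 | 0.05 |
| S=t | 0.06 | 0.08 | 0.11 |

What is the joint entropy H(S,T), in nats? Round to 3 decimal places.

H(S,T) = −Σ p(x,y)·ln p(x,y) over all 9 cells.
  cell (r,α): −0.01·ln0.01 = 0.0461
  cell (r,β): −0.29·ln0.29 = 0.3590
  cell (r,γ): −0.10·ln0.10 = 0.2303
  cell (s,α): −0.21·ln0.21 = 0.3277
  cell (s,β): −0.09·ln0.09 = 0.2167
  cell (s,γ): −0.05·ln0.05 = 0.1498
  cell (t,α): −0.06·ln0.06 = 0.1688
  cell (t,β): −0.08·ln0.08 = 0.2021
  cell (t,γ): −0.11·ln0.11 = 0.2428
Sum = 1.943 nats.

1.943 nats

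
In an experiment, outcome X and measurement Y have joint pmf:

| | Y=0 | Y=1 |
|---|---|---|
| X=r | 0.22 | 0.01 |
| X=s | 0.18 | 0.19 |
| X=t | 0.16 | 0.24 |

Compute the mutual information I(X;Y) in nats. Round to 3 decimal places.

0.119 nats

Marginals: p(X) = (0.2300, 0.3700, 0.4000), p(Y) = (0.5600, 0.4400).
I(X;Y) = Σ p(x,y)·ln[p(x,y)/(p(x)p(y))].
  (r,0): 0.22·ln(1.7081) = 0.1178
  (r,1): 0.01·ln(0.0988) = -0.0231
  (s,0): 0.18·ln(0.8687) = -0.0253
  (s,1): 0.19·ln(1.1671) = 0.0294
  (t,0): 0.16·ln(0.7143) = -0.0538
  (t,1): 0.24·ln(1.3636) = 0.0744
Sum = 0.119 nats.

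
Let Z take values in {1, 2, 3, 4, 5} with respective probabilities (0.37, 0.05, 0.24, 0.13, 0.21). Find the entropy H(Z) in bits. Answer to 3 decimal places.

2.096 bits

H(Z) = −Σ p·log₂ p.
  −(0.37)·log₂(0.37) = 0.5307
  −(0.05)·log₂(0.05) = 0.2161
  −(0.24)·log₂(0.24) = 0.4941
  −(0.13)·log₂(0.13) = 0.3826
  −(0.21)·log₂(0.21) = 0.4728
Sum: 0.5307 + 0.2161 + 0.4941 + 0.3826 + 0.4728 = 2.096 bits.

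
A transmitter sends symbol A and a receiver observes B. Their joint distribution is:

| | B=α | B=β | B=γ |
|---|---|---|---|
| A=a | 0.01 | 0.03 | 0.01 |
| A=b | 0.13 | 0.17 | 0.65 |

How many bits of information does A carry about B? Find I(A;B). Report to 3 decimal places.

Marginals: p(A) = (0.0500, 0.9500), p(B) = (0.1400, 0.2000, 0.6600).
I(A;B) = Σ p(x,y)·log₂[p(x,y)/(p(x)p(y))].
  (a,α): 0.01·log₂(1.4286) = 0.0051
  (a,β): 0.03·log₂(3.0000) = 0.0475
  (a,γ): 0.01·log₂(0.3030) = -0.0172
  (b,α): 0.13·log₂(0.9774) = -0.0043
  (b,β): 0.17·log₂(0.8947) = -0.0273
  (b,γ): 0.65·log₂(1.0367) = 0.0338
Sum = 0.038 bits.

0.038 bits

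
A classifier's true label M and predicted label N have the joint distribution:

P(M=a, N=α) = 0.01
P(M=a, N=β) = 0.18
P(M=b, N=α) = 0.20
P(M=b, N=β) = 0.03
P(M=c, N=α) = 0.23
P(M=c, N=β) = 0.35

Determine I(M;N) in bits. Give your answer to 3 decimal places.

Marginals: p(M) = (0.1900, 0.2300, 0.5800), p(N) = (0.4400, 0.5600).
I(M;N) = Σ p(x,y)·log₂[p(x,y)/(p(x)p(y))].
  (a,α): 0.01·log₂(0.1196) = -0.0306
  (a,β): 0.18·log₂(1.6917) = 0.1365
  (b,α): 0.20·log₂(1.9763) = 0.1966
  (b,β): 0.03·log₂(0.2329) = -0.0631
  (c,α): 0.23·log₂(0.9013) = -0.0345
  (c,β): 0.35·log₂(1.0776) = 0.0377
Sum = 0.243 bits.

0.243 bits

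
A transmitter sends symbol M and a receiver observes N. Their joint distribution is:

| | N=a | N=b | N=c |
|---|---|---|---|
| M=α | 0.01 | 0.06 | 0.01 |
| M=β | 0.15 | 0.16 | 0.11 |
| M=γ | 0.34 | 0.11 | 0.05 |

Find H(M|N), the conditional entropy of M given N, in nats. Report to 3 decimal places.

Chain rule: H(M|N) = H(M,N) − H(N).
Marginals: p(M) = (0.0800, 0.4200, 0.5000), p(N) = (0.5000, 0.3300, 0.1700).
H(M,N) = 1.8409 nats; H(N) = 1.0137 nats.
H(M|N) = 1.8409 − 1.0137 = 0.827 nats.

0.827 nats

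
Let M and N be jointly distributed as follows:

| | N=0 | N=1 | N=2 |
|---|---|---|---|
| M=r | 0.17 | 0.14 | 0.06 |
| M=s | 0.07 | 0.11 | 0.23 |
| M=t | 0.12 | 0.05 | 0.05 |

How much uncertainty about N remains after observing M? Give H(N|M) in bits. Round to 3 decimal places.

1.442 bits

Chain rule: H(N|M) = H(M,N) − H(M).
Marginals: p(M) = (0.3700, 0.4100, 0.2200), p(N) = (0.3600, 0.3000, 0.3400).
H(M,N) = 2.9810 bits; H(M) = 1.5387 bits.
H(N|M) = 2.9810 − 1.5387 = 1.442 bits.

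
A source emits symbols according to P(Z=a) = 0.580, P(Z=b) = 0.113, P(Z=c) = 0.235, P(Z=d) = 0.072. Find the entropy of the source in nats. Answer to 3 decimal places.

1.092 nats

H(Z) = −Σ p·ln p.
  −(0.580)·ln(0.580) = 0.3159
  −(0.113)·ln(0.113) = 0.2464
  −(0.235)·ln(0.235) = 0.3403
  −(0.072)·ln(0.072) = 0.1894
Sum: 0.3159 + 0.2464 + 0.3403 + 0.1894 = 1.092 nats.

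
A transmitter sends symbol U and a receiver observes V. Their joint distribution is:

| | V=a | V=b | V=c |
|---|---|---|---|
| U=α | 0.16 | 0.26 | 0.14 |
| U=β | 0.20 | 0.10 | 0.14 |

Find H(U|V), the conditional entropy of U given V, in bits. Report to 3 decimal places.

0.944 bits

Chain rule: H(U|V) = H(U,V) − H(V).
Marginals: p(U) = (0.5600, 0.4400), p(V) = (0.3600, 0.3600, 0.2800).
H(U,V) = 2.5191 bits; H(V) = 1.5755 bits.
H(U|V) = 2.5191 − 1.5755 = 0.944 bits.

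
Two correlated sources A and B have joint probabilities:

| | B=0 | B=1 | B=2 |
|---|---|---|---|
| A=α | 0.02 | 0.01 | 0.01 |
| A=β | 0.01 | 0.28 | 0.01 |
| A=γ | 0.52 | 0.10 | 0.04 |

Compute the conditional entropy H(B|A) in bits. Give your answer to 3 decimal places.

0.799 bits

Marginals: p(A) = (0.0400, 0.3000, 0.6600), p(B) = (0.5500, 0.3900, 0.0600).
H(B|A) = Σ p(A) · H(B|A=·).
  A=α: p=0.0400, H(B|A=α) = 1.5000
  A=β: p=0.3000, H(B|A=β) = 0.4200
  A=γ: p=0.6600, H(B|A=γ) = 0.9286
Weighted sum = 0.799 bits.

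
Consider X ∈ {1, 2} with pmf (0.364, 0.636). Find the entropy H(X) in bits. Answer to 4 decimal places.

H(X) = −Σ p·log₂ p.
  −(0.364)·log₂(0.364) = 0.53071
  −(0.636)·log₂(0.636) = 0.41525
Sum: 0.53071 + 0.41525 = 0.9460 bits.

0.9460 bits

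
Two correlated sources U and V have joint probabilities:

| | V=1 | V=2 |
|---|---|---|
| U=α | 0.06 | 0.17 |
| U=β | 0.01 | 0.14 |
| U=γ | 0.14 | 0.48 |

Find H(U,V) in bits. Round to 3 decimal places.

2.047 bits

H(U,V) = −Σ p(x,y)·log₂ p(x,y) over all 6 cells.
  cell (α,1): −0.06·log₂0.06 = 0.2435
  cell (α,2): −0.17·log₂0.17 = 0.4346
  cell (β,1): −0.01·log₂0.01 = 0.0664
  cell (β,2): −0.14·log₂0.14 = 0.3971
  cell (γ,1): −0.14·log₂0.14 = 0.3971
  cell (γ,2): −0.48·log₂0.48 = 0.5083
Sum = 2.047 bits.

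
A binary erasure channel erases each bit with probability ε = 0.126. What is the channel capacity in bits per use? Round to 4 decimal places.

Binary erasure channel: capacity C = 1 − ε.
C = 1 − 0.126 = 0.8740 bits per channel use.

0.8740 bits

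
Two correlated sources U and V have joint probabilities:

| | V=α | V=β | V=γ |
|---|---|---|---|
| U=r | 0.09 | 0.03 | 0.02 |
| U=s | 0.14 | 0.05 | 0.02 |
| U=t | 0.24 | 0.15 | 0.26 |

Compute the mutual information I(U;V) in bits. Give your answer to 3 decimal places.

Marginals: p(U) = (0.1400, 0.2100, 0.6500), p(V) = (0.4700, 0.2300, 0.3000).
I(U;V) = H(U) + H(V) − H(U,V).
H(U) = 1.2739, H(V) = 1.5207, H(U,V) = 2.7133.
I(U;V) = 1.2739 + 1.5207 − 2.7133 = 0.081 bits.

0.081 bits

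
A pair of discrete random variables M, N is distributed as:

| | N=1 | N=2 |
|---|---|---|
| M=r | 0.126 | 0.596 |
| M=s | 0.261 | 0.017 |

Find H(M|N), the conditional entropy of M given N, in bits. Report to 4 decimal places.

Marginals: p(M) = (0.7220, 0.2780), p(N) = (0.3870, 0.6130).
H(M|N) = Σ p(N) · H(M|N=·).
  N=1: p=0.3870, H(M|N=1) = 0.9103
  N=2: p=0.6130, H(M|N=2) = 0.1829
Weighted sum = 0.4644 bits.

0.4644 bits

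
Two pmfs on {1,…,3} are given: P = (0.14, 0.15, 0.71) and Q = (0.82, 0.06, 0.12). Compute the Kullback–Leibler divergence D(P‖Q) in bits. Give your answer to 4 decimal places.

1.6623 bits

D(P‖Q) = Σ p·log₂(p/q).
  0.14·log₂(0.14/0.82) = -0.35703
  0.15·log₂(0.15/0.06) = 0.19829
  0.71·log₂(0.71/0.12) = 1.82100
D(P‖Q) = 1.6623 bits.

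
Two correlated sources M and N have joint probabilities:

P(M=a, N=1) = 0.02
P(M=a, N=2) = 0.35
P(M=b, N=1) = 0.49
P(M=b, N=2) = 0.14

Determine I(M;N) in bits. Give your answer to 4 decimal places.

0.4060 bits

Marginals: p(M) = (0.3700, 0.6300), p(N) = (0.5100, 0.4900).
I(M;N) = H(M) + H(N) − H(M,N).
H(M) = 0.9507, H(N) = 0.9997, H(M,N) = 1.5444.
I(M;N) = 0.9507 + 0.9997 − 1.5444 = 0.4060 bits.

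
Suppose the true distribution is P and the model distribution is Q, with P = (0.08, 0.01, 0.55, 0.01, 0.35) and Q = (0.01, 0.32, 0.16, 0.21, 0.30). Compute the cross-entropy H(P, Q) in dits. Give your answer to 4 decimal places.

H(P,Q) = −Σ p·log₁₀ q.
  −0.08·log₁₀(0.01) = 0.16000
  −0.01·log₁₀(0.32) = 0.00495
  −0.55·log₁₀(0.16) = 0.43773
  −0.01·log₁₀(0.21) = 0.00678
  −0.35·log₁₀(0.30) = 0.18301
H(P,Q) = 0.7925 dits.

0.7925 dits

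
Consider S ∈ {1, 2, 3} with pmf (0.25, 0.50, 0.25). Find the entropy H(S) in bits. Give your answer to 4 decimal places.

1.5000 bits

H(S) = −Σ p·log₂ p.
  −(0.25)·log₂(0.25) = 0.50000
  −(0.50)·log₂(0.50) = 0.50000
  −(0.25)·log₂(0.25) = 0.50000
Sum: 0.50000 + 0.50000 + 0.50000 = 1.5000 bits.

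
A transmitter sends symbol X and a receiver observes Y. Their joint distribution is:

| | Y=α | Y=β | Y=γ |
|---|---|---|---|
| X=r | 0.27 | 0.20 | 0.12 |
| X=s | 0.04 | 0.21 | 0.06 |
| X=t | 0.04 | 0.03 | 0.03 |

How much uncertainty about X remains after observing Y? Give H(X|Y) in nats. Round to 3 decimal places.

0.838 nats

Chain rule: H(X|Y) = H(X,Y) − H(Y).
Marginals: p(X) = (0.5900, 0.3100, 0.1000), p(Y) = (0.3500, 0.4400, 0.2100).
H(X,Y) = 1.8943 nats; H(Y) = 1.0564 nats.
H(X|Y) = 1.8943 − 1.0564 = 0.838 nats.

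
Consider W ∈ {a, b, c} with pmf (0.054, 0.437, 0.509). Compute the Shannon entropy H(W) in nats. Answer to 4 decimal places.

0.8631 nats

H(W) = −Σ p·ln p.
  −(0.054)·ln(0.054) = 0.15761
  −(0.437)·ln(0.437) = 0.36176
  −(0.509)·ln(0.509) = 0.34373
Sum: 0.15761 + 0.36176 + 0.34373 = 0.8631 nats.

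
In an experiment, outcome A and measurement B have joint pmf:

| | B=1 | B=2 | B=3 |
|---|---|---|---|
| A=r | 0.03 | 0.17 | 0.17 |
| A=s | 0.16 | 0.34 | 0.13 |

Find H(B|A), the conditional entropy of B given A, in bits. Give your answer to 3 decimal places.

1.405 bits

Chain rule: H(B|A) = H(A,B) − H(A).
Marginals: p(A) = (0.3700, 0.6300), p(B) = (0.1900, 0.5100, 0.3000).
H(A,B) = 2.3558 bits; H(A) = 0.9507 bits.
H(B|A) = 2.3558 − 0.9507 = 1.405 bits.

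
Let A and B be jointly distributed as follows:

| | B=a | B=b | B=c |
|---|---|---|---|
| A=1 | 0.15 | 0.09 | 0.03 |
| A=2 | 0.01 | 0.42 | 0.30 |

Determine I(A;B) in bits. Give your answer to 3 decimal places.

Marginals: p(A) = (0.2700, 0.7300), p(B) = (0.1600, 0.5100, 0.3300).
I(A;B) = H(A) + H(B) − H(A,B).
H(A) = 0.8415, H(B) = 1.4463, H(A,B) = 1.9881.
I(A;B) = 0.8415 + 1.4463 − 1.9881 = 0.300 bits.

0.300 bits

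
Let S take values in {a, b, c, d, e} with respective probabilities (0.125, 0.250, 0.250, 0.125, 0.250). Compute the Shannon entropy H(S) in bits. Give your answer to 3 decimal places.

2.250 bits

H(S) = −Σ p·log₂ p.
  −(0.125)·log₂(0.125) = 0.3750
  −(0.250)·log₂(0.250) = 0.5000
  −(0.250)·log₂(0.250) = 0.5000
  −(0.125)·log₂(0.125) = 0.3750
  −(0.250)·log₂(0.250) = 0.5000
Sum: 0.3750 + 0.5000 + 0.5000 + 0.3750 + 0.5000 = 2.250 bits.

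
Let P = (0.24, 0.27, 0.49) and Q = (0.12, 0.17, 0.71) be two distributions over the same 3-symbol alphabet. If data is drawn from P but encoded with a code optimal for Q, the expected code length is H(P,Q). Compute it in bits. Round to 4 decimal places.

1.6665 bits

H(P,Q) = −Σ p·log₂ q.
  −0.24·log₂(0.12) = 0.73413
  −0.27·log₂(0.17) = 0.69023
  −0.49·log₂(0.71) = 0.24211
H(P,Q) = 1.6665 bits.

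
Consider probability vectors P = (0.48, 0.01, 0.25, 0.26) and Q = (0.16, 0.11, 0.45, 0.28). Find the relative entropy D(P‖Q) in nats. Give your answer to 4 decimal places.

0.3371 nats

D(P‖Q) = Σ p·ln(p/q).
  0.48·ln(0.48/0.16) = 0.52733
  0.01·ln(0.01/0.11) = -0.02398
  0.25·ln(0.25/0.45) = -0.14695
  0.26·ln(0.26/0.28) = -0.01927
D(P‖Q) = 0.3371 nats.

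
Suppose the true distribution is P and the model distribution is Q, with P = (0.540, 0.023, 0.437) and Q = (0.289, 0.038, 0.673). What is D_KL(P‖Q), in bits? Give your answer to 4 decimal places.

D(P‖Q) = Σ p·log₂(p/q).
  0.540·log₂(0.540/0.289) = 0.48702
  0.023·log₂(0.023/0.038) = -0.01666
  0.437·log₂(0.437/0.673) = -0.27224
D(P‖Q) = 0.1981 bits.

0.1981 bits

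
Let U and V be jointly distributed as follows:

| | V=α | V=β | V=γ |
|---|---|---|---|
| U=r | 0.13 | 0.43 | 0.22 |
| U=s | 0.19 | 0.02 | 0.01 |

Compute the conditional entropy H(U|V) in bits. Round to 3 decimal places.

Chain rule: H(U|V) = H(U,V) − H(V).
Marginals: p(U) = (0.7800, 0.2200), p(V) = (0.3200, 0.4500, 0.2300).
H(U,V) = 2.0213 bits; H(V) = 1.5321 bits.
H(U|V) = 2.0213 − 1.5321 = 0.489 bits.

0.489 bits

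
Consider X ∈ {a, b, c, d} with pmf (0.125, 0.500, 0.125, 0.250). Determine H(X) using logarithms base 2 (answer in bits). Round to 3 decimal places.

H(X) = −Σ p·log₂ p.
  −(0.125)·log₂(0.125) = 0.3750
  −(0.500)·log₂(0.500) = 0.5000
  −(0.125)·log₂(0.125) = 0.3750
  −(0.250)·log₂(0.250) = 0.5000
Sum: 0.3750 + 0.5000 + 0.3750 + 0.5000 = 1.750 bits.

1.750 bits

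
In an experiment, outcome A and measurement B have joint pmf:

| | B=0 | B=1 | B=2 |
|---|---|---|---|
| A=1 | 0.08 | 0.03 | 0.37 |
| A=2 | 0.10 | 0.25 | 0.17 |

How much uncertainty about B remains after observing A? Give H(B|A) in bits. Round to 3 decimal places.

1.242 bits

Chain rule: H(B|A) = H(A,B) − H(A).
Marginals: p(A) = (0.4800, 0.5200), p(B) = (0.1800, 0.2800, 0.5400).
H(A,B) = 2.2408 bits; H(A) = 0.9988 bits.
H(B|A) = 2.2408 − 0.9988 = 1.242 bits.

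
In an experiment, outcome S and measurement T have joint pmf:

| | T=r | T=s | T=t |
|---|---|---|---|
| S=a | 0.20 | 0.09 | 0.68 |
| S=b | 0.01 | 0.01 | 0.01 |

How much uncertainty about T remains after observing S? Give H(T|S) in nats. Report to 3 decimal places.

0.804 nats

Marginals: p(S) = (0.9700, 0.0300), p(T) = (0.2100, 0.1000, 0.6900).
H(T|S) = Σ p(S) · H(T|S=·).
  S=a: p=0.9700, H(T|S=a) = 0.7952
  S=b: p=0.0300, H(T|S=b) = 1.0986
Weighted sum = 0.804 nats.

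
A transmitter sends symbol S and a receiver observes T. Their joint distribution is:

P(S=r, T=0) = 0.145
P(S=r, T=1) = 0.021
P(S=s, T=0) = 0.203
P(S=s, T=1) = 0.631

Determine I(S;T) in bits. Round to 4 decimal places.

Marginals: p(S) = (0.1660, 0.8340), p(T) = (0.3480, 0.6520).
I(S;T) = H(S) + H(T) − H(S,T).
H(S) = 0.6485, H(T) = 0.9323, H(S,T) = 1.4072.
I(S;T) = 0.6485 + 0.9323 − 1.4072 = 0.1736 bits.

0.1736 bits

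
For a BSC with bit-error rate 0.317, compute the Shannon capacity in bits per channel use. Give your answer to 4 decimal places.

Binary symmetric channel: C = 1 − h₂(ε) where h₂ is the binary entropy function.
h₂(0.317) = −0.317·log₂0.317 − 0.683·log₂0.683 = 0.9011.
C = 1 − 0.9011 = 0.0989 bits per channel use.

0.0989 bits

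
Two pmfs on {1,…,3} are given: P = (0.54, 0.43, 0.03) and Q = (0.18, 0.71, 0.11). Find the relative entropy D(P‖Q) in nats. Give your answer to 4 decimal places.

D(P‖Q) = Σ p·ln(p/q).
  0.54·ln(0.54/0.18) = 0.59325
  0.43·ln(0.43/0.71) = -0.21564
  0.03·ln(0.03/0.11) = -0.03898
D(P‖Q) = 0.3386 nats.

0.3386 nats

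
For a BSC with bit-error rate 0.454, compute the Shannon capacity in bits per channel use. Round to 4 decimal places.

0.0061 bits

Binary symmetric channel: C = 1 − h₂(ε) where h₂ is the binary entropy function.
h₂(0.454) = −0.454·log₂0.454 − 0.546·log₂0.546 = 0.9939.
C = 1 − 0.9939 = 0.0061 bits per channel use.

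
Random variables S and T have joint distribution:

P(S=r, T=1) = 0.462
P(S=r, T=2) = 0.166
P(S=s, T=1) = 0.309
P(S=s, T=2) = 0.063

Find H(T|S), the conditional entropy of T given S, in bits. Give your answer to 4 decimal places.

Marginals: p(S) = (0.6280, 0.3720), p(T) = (0.7710, 0.2290).
H(T|S) = Σ p(S) · H(T|S=·).
  S=r: p=0.6280, H(T|S=r) = 0.8332
  S=s: p=0.3720, H(T|S=s) = 0.6562
Weighted sum = 0.7674 bits.

0.7674 bits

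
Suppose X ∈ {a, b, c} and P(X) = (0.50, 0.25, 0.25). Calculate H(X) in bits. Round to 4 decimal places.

1.5000 bits

H(X) = −Σ p·log₂ p.
  −(0.50)·log₂(0.50) = 0.50000
  −(0.25)·log₂(0.25) = 0.50000
  −(0.25)·log₂(0.25) = 0.50000
Sum: 0.50000 + 0.50000 + 0.50000 = 1.5000 bits.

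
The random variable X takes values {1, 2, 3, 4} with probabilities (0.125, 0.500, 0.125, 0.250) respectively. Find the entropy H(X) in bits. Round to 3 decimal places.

1.750 bits

H(X) = −Σ p·log₂ p.
  −(0.125)·log₂(0.125) = 0.3750
  −(0.500)·log₂(0.500) = 0.5000
  −(0.125)·log₂(0.125) = 0.3750
  −(0.250)·log₂(0.250) = 0.5000
Sum: 0.3750 + 0.5000 + 0.3750 + 0.5000 = 1.750 bits.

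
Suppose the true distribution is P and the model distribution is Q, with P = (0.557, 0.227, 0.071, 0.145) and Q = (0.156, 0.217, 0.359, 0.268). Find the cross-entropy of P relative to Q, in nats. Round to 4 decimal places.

1.6453 nats

H(P,Q) = −Σ p·ln q.
  −0.557·ln(0.156) = 1.03485
  −0.227·ln(0.217) = 0.34682
  −0.071·ln(0.359) = 0.07273
  −0.145·ln(0.268) = 0.19093
H(P,Q) = 1.6453 nats.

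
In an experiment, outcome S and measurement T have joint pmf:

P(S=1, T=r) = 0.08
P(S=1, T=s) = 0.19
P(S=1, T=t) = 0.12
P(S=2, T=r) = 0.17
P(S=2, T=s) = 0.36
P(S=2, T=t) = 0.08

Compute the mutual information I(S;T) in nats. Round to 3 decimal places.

Marginals: p(S) = (0.3900, 0.6100), p(T) = (0.2500, 0.5500, 0.2000).
I(S;T) = Σ p(x,y)·ln[p(x,y)/(p(x)p(y))].
  (1,r): 0.08·ln(0.8205) = -0.0158
  (1,s): 0.19·ln(0.8858) = -0.0230
  (1,t): 0.12·ln(1.5385) = 0.0517
  (2,r): 0.17·ln(1.1148) = 0.0185
  (2,s): 0.36·ln(1.0730) = 0.0254
  (2,t): 0.08·ln(0.6557) = -0.0338
Sum = 0.023 nats.

0.023 nats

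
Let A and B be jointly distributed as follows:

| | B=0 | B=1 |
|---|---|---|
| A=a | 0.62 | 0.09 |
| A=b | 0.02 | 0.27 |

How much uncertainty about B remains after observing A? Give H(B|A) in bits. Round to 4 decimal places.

0.4944 bits

Chain rule: H(B|A) = H(A,B) − H(A).
Marginals: p(A) = (0.7100, 0.2900), p(B) = (0.6400, 0.3600).
H(A,B) = 1.3631 bits; H(A) = 0.8687 bits.
H(B|A) = 1.3631 − 0.8687 = 0.4944 bits.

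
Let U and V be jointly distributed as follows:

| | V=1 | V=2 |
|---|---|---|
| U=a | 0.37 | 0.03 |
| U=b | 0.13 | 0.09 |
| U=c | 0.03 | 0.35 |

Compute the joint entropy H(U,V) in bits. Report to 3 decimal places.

2.060 bits

H(U,V) = −Σ p(x,y)·log₂ p(x,y) over all 6 cells.
  cell (a,1): −0.37·log₂0.37 = 0.5307
  cell (a,2): −0.03·log₂0.03 = 0.1518
  cell (b,1): −0.13·log₂0.13 = 0.3826
  cell (b,2): −0.09·log₂0.09 = 0.3127
  cell (c,1): −0.03·log₂0.03 = 0.1518
  cell (c,2): −0.35·log₂0.35 = 0.5301
Sum = 2.060 bits.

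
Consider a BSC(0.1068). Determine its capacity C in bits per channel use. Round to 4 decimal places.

Binary symmetric channel: C = 1 − h₂(ε) where h₂ is the binary entropy function.
h₂(0.1068) = −0.1068·log₂0.1068 − 0.8932·log₂0.8932 = 0.4902.
C = 1 − 0.4902 = 0.5098 bits per channel use.

0.5098 bits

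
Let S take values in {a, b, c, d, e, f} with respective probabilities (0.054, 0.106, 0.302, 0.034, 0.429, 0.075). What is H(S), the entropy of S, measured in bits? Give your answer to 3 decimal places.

H(S) = −Σ p·log₂ p.
  −(0.054)·log₂(0.054) = 0.2274
  −(0.106)·log₂(0.106) = 0.3432
  −(0.302)·log₂(0.302) = 0.5217
  −(0.034)·log₂(0.034) = 0.1659
  −(0.429)·log₂(0.429) = 0.5238
  −(0.075)·log₂(0.075) = 0.2803
Sum: 0.2274 + 0.3432 + 0.5217 + 0.1659 + 0.5238 + 0.2803 = 2.062 bits.

2.062 bits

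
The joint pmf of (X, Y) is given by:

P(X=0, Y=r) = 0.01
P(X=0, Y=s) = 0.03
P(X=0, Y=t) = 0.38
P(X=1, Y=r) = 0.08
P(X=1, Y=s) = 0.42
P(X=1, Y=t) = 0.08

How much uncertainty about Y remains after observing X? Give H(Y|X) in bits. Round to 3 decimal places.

Chain rule: H(Y|X) = H(X,Y) − H(X).
Marginals: p(X) = (0.4200, 0.5800), p(Y) = (0.0900, 0.4500, 0.4600).
H(X,Y) = 1.8573 bits; H(X) = 0.9815 bits.
H(Y|X) = 1.8573 − 0.9815 = 0.876 bits.

0.876 bits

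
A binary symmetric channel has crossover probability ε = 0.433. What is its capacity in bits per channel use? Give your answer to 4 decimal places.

0.0130 bits

Binary symmetric channel: C = 1 − h₂(ε) where h₂ is the binary entropy function.
h₂(0.433) = −0.433·log₂0.433 − 0.567·log₂0.567 = 0.9870.
C = 1 − 0.9870 = 0.0130 bits per channel use.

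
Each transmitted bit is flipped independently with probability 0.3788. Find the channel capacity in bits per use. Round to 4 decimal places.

Binary symmetric channel: C = 1 − h₂(ε) where h₂ is the binary entropy function.
h₂(0.3788) = −0.3788·log₂0.3788 − 0.6212·log₂0.6212 = 0.9572.
C = 1 − 0.9572 = 0.0428 bits per channel use.

0.0428 bits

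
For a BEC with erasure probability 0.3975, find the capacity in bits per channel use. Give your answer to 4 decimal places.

0.6025 bits

Binary erasure channel: capacity C = 1 − ε.
C = 1 − 0.3975 = 0.6025 bits per channel use.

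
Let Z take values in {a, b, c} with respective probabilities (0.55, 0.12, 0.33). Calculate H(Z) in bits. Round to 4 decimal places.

1.3693 bits

H(Z) = −Σ p·log₂ p.
  −(0.55)·log₂(0.55) = 0.47437
  −(0.12)·log₂(0.12) = 0.36707
  −(0.33)·log₂(0.33) = 0.52782
Sum: 0.47437 + 0.36707 + 0.52782 = 1.3693 bits.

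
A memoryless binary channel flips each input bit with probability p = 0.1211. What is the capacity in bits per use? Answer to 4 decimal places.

Binary symmetric channel: C = 1 − h₂(ε) where h₂ is the binary entropy function.
h₂(0.1211) = −0.1211·log₂0.1211 − 0.8789·log₂0.8789 = 0.5325.
C = 1 − 0.5325 = 0.4675 bits per channel use.

0.4675 bits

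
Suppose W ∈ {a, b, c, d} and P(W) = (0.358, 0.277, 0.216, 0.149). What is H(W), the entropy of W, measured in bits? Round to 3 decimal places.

H(W) = −Σ p·log₂ p.
  −(0.358)·log₂(0.358) = 0.5305
  −(0.277)·log₂(0.277) = 0.5130
  −(0.216)·log₂(0.216) = 0.4776
  −(0.149)·log₂(0.149) = 0.4092
Sum: 0.5305 + 0.5130 + 0.4776 + 0.4092 = 1.930 bits.

1.930 bits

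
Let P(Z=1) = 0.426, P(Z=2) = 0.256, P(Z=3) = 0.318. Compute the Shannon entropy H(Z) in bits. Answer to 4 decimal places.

1.5533 bits

H(Z) = −Σ p·log₂ p.
  −(0.426)·log₂(0.426) = 0.52444
  −(0.256)·log₂(0.256) = 0.50324
  −(0.318)·log₂(0.318) = 0.52562
Sum: 0.52444 + 0.50324 + 0.52562 = 1.5533 bits.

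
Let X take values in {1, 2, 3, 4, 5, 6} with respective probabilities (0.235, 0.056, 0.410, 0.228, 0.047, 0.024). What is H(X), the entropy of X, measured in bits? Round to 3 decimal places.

2.074 bits

H(X) = −Σ p·log₂ p.
  −(0.235)·log₂(0.235) = 0.4910
  −(0.056)·log₂(0.056) = 0.2329
  −(0.410)·log₂(0.410) = 0.5274
  −(0.228)·log₂(0.228) = 0.4863
  −(0.047)·log₂(0.047) = 0.2073
  −(0.024)·log₂(0.024) = 0.1291
Sum: 0.4910 + 0.2329 + 0.5274 + 0.4863 + 0.2073 + 0.1291 = 2.074 bits.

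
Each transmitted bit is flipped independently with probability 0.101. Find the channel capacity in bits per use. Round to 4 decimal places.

Binary symmetric channel: C = 1 − h₂(ε) where h₂ is the binary entropy function.
h₂(0.101) = −0.101·log₂0.101 − 0.899·log₂0.899 = 0.4722.
C = 1 − 0.4722 = 0.5278 bits per channel use.

0.5278 bits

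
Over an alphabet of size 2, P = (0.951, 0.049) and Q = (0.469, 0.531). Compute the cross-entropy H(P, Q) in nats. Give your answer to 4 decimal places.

0.7511 nats

H(P,Q) = −Σ p·ln q.
  −0.951·ln(0.469) = 0.72005
  −0.049·ln(0.531) = 0.03102
H(P,Q) = 0.7511 nats.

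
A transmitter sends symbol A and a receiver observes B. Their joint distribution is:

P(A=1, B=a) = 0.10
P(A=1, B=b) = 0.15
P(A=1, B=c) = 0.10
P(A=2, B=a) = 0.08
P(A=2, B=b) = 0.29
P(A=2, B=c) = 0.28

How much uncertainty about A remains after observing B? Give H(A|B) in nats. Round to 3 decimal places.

0.625 nats

Marginals: p(A) = (0.3500, 0.6500), p(B) = (0.1800, 0.4400, 0.3800).
H(A|B) = Σ p(B) · H(A|B=·).
  B=a: p=0.1800, H(A|B=a) = 0.6870
  B=b: p=0.4400, H(A|B=b) = 0.6416
  B=c: p=0.3800, H(A|B=c) = 0.5763
Weighted sum = 0.625 nats.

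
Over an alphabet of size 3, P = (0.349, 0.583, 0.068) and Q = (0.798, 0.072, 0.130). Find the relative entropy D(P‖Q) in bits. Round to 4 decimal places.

D(P‖Q) = Σ p·log₂(p/q).
  0.349·log₂(0.349/0.798) = -0.41641
  0.583·log₂(0.583/0.072) = 1.75916
  0.068·log₂(0.068/0.130) = -0.06357
D(P‖Q) = 1.2792 bits.

1.2792 bits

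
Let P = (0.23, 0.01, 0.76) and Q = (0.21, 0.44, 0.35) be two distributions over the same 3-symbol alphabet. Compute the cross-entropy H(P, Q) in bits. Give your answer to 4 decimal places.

1.6808 bits

H(P,Q) = −Σ p·log₂ q.
  −0.23·log₂(0.21) = 0.51785
  −0.01·log₂(0.44) = 0.01184
  −0.76·log₂(0.35) = 1.15108
H(P,Q) = 1.6808 bits.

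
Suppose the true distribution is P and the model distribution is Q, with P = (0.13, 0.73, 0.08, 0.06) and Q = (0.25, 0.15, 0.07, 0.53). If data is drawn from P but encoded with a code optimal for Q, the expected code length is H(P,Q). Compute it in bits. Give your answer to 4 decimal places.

H(P,Q) = −Σ p·log₂ q.
  −0.13·log₂(0.25) = 0.26000
  −0.73·log₂(0.15) = 1.99798
  −0.08·log₂(0.07) = 0.30692
  −0.06·log₂(0.53) = 0.05496
H(P,Q) = 2.6199 bits.

2.6199 bits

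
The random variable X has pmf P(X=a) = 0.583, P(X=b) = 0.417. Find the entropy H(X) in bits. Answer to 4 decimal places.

H(X) = −Σ p·log₂ p.
  −(0.583)·log₂(0.583) = 0.45383
  −(0.417)·log₂(0.417) = 0.52620
Sum: 0.45383 + 0.52620 = 0.9800 bits.

0.9800 bits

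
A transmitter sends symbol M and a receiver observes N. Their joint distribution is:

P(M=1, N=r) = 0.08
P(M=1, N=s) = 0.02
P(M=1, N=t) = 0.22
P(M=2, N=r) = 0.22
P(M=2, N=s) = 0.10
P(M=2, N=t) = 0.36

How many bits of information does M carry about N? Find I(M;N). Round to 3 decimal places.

Marginals: p(M) = (0.3200, 0.6800), p(N) = (0.3000, 0.1200, 0.5800).
I(M;N) = Σ p(x,y)·log₂[p(x,y)/(p(x)p(y))].
  (1,r): 0.08·log₂(0.8333) = -0.0210
  (1,s): 0.02·log₂(0.5208) = -0.0188
  (1,t): 0.22·log₂(1.1853) = 0.0540
  (2,r): 0.22·log₂(1.0784) = 0.0240
  (2,s): 0.10·log₂(1.2255) = 0.0293
  (2,t): 0.36·log₂(0.9128) = -0.0474
Sum = 0.020 bits.

0.020 bits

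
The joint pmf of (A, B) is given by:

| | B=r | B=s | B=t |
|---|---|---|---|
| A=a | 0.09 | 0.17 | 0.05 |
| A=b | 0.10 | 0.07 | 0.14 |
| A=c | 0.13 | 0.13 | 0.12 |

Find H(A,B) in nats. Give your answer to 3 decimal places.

H(A,B) = −Σ p(x,y)·ln p(x,y) over all 9 cells.
  cell (a,r): −0.09·ln0.09 = 0.2167
  cell (a,s): −0.17·ln0.17 = 0.3012
  cell (a,t): −0.05·ln0.05 = 0.1498
  cell (b,r): −0.10·ln0.10 = 0.2303
  cell (b,s): −0.07·ln0.07 = 0.1861
  cell (b,t): −0.14·ln0.14 = 0.2753
  cell (c,r): −0.13·ln0.13 = 0.2652
  cell (c,s): −0.13·ln0.13 = 0.2652
  cell (c,t): −0.12·ln0.12 = 0.2544
Sum = 2.144 nats.

2.144 nats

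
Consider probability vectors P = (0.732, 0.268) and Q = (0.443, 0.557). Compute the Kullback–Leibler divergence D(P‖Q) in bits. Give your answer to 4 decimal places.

0.2475 bits

D(P‖Q) = Σ p·log₂(p/q).
  0.732·log₂(0.732/0.443) = 0.53036
  0.268·log₂(0.268/0.557) = -0.28286
D(P‖Q) = 0.2475 bits.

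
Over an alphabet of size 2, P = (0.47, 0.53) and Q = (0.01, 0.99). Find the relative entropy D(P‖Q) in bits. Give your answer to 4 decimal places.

D(P‖Q) = Σ p·log₂(p/q).
  0.47·log₂(0.47/0.01) = 2.61066
  0.53·log₂(0.53/0.99) = -0.47776
D(P‖Q) = 2.1329 bits.

2.1329 bits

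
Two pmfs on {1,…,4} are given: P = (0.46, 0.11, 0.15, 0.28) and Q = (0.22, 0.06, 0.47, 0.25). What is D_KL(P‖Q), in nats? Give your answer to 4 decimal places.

D(P‖Q) = Σ p·ln(p/q).
  0.46·ln(0.46/0.22) = 0.33930
  0.11·ln(0.11/0.06) = 0.06667
  0.15·ln(0.15/0.47) = -0.17131
  0.28·ln(0.28/0.25) = 0.03173
D(P‖Q) = 0.2664 nats.

0.2664 nats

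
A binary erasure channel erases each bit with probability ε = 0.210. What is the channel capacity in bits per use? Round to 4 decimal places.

Binary erasure channel: capacity C = 1 − ε.
C = 1 − 0.210 = 0.7900 bits per channel use.

0.7900 bits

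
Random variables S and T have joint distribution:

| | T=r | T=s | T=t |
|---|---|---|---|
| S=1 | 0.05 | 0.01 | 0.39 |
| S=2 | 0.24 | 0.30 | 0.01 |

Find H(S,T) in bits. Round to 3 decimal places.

1.894 bits

H(S,T) = −Σ p(x,y)·log₂ p(x,y) over all 6 cells.
  cell (1,r): −0.05·log₂0.05 = 0.2161
  cell (1,s): −0.01·log₂0.01 = 0.0664
  cell (1,t): −0.39·log₂0.39 = 0.5298
  cell (2,r): −0.24·log₂0.24 = 0.4941
  cell (2,s): −0.30·log₂0.30 = 0.5211
  cell (2,t): −0.01·log₂0.01 = 0.0664
Sum = 1.894 bits.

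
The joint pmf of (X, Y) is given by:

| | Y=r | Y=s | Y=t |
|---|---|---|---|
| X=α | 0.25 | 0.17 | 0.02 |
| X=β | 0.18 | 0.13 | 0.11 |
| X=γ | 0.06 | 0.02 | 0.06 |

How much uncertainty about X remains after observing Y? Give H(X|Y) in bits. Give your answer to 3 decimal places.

1.340 bits

Chain rule: H(X|Y) = H(X,Y) − H(Y).
Marginals: p(X) = (0.4400, 0.4200, 0.1400), p(Y) = (0.4900, 0.3200, 0.1900).
H(X,Y) = 2.8256 bits; H(Y) = 1.4855 bits.
H(X|Y) = 2.8256 − 1.4855 = 1.340 bits.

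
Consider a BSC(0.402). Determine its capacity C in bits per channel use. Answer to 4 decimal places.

Binary symmetric channel: C = 1 − h₂(ε) where h₂ is the binary entropy function.
h₂(0.402) = −0.402·log₂0.402 − 0.598·log₂0.598 = 0.9721.
C = 1 − 0.9721 = 0.0279 bits per channel use.

0.0279 bits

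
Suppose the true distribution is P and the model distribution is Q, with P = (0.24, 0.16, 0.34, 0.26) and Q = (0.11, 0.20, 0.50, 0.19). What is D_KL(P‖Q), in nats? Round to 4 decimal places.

D(P‖Q) = Σ p·ln(p/q).
  0.24·ln(0.24/0.11) = 0.18724
  0.16·ln(0.16/0.20) = -0.03570
  0.34·ln(0.34/0.50) = -0.13113
  0.26·ln(0.26/0.19) = 0.08155
D(P‖Q) = 0.1020 nats.

0.1020 nats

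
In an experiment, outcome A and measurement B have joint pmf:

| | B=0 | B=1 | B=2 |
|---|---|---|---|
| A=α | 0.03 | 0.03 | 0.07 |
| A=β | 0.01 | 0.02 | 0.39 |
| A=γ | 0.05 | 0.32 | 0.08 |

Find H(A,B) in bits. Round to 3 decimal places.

H(A,B) = −Σ p(x,y)·log₂ p(x,y) over all 9 cells.
  cell (α,0): −0.03·log₂0.03 = 0.1518
  cell (α,1): −0.03·log₂0.03 = 0.1518
  cell (α,2): −0.07·log₂0.07 = 0.2686
  cell (β,0): −0.01·log₂0.01 = 0.0664
  cell (β,1): −0.02·log₂0.02 = 0.1129
  cell (β,2): −0.39·log₂0.39 = 0.5298
  cell (γ,0): −0.05·log₂0.05 = 0.2161
  cell (γ,1): −0.32·log₂0.32 = 0.5260
  cell (γ,2): −0.08·log₂0.08 = 0.2915
Sum = 2.315 bits.

2.315 bits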